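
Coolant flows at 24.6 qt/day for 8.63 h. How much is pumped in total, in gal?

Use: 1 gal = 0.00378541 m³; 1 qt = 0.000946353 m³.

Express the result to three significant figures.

2.21 gal

24.6 qt/day → 2.69448×10⁻⁷ m³/s
8.63 h → 31068 s
V = Q × t = 2.69448×10⁻⁷ × 31068 = 0.00837121 m³
In gal: 0.00837121 / 0.00378541 = 2.21144 gal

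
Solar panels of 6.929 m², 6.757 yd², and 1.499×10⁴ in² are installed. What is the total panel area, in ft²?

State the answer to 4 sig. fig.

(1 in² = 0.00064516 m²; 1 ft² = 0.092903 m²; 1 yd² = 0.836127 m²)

239.5 ft²

6.929 m² (already m²)
6.757 yd² × 0.836127 → 5.64971 m²
1.499×10⁴ in² × 0.00064516 → 9.67095 m²
Total: 6.929 + 5.64971 + 9.67095 = 22.2497 m²
In ft²: 22.2497 / 0.092903 = 239.494 ft²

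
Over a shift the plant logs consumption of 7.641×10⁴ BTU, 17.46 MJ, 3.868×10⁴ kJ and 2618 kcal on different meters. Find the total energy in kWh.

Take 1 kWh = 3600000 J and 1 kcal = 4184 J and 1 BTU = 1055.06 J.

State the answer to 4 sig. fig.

7.641×10⁴ BTU × 1055.06 → 8.06171×10⁷ J
17.46 MJ × 1000000 → 1.746×10⁷ J
3.868×10⁴ kJ × 1000 → 3.868×10⁷ J
2618 kcal × 4184 → 1.09537×10⁷ J
Sum: 8.06171×10⁷ + 1.746×10⁷ + 3.868×10⁷ + 1.09537×10⁷ = 1.47711×10⁸ J
In kWh: 1.47711×10⁸ / 3600000 = 41.0308 kWh

41.03 kWh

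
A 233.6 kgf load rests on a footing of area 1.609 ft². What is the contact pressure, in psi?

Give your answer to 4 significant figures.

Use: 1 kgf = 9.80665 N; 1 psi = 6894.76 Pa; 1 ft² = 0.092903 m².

2.223 psi

233.6 kgf × 9.80665 → 2290.83 N
1.609 ft² × 0.092903 → 0.149481 m²
P = F / A = 2290.83 N / 0.149481 m² = 15325.2 Pa
15325.2 Pa ÷ (6894.76 Pa/psi) = 2.22273 psi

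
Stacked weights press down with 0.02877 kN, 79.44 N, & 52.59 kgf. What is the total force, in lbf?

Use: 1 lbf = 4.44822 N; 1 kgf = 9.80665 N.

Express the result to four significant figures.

0.02877 kN × 1000 = 28.77 N
79.44 N (already N)
52.59 kgf × 9.80665 = 515.732 N
Sum: 28.77 + 79.44 + 515.732 = 623.942 N
In lbf: 623.942 / 4.44822 = 140.268 lbf

140.3 lbf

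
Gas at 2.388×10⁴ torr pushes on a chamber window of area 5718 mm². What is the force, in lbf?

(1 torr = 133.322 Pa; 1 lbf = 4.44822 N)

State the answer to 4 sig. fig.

2.388×10⁴ torr × 133.322 → 3.18373×10⁶ Pa
5718 mm² × 10⁻⁶ → 0.005718 m²
F = P × A = 3.18373×10⁶ Pa × 0.005718 m² = 18204.6 N
18204.6 N ÷ (4.44822 N/lbf) = 4092.56 lbf

4093 lbf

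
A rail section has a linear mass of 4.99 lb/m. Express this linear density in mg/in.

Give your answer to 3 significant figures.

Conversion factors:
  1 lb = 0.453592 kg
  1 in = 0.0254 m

4.99 lb/m × 0.453592 kg/lb = 2.26342 kg/m
2.26342 kg/m ÷ 10⁻⁶ kg/mg × 0.0254 m/in = 57490.9 mg/in

5.75×10⁴ mg/in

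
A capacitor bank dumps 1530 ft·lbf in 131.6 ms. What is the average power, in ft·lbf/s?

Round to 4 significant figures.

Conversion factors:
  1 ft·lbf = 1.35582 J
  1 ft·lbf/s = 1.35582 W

1530 ft·lbf × 1.35582 → 2074.4 J
131.6 ms × 0.001 → 0.1316 s
P = E / t = 2074.4 J / 0.1316 s = 15762.9 W
15762.9 W ÷ (1.35582 W/ft·lbf/s) = 11626.1 ft·lbf/s

1.163×10⁴ ft·lbf/s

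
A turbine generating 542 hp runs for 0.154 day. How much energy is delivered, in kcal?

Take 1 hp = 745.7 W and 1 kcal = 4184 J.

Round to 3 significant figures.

542 hp × 745.7 → 404169 W
0.154 day × 86400 → 13305.6 s
E = P × t = 404169 W × 13305.6 s = 5.37771×10⁹ J
5.37771×10⁹ J ÷ (4184 J/kcal) = 1.2853×10⁶ kcal

1.29×10⁶ kcal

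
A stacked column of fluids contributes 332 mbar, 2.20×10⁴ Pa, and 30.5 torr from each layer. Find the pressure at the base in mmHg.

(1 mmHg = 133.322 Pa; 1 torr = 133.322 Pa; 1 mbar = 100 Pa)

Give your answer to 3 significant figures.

332 mbar × 100 = 33200 Pa
2.20×10⁴ Pa (already Pa)
30.5 torr × 133.322 = 4066.32 Pa
Sum: 33200 + 22000 + 4066.32 = 59266.3 Pa
In mmHg: 59266.3 / 133.322 = 444.535 mmHg

445 mmHg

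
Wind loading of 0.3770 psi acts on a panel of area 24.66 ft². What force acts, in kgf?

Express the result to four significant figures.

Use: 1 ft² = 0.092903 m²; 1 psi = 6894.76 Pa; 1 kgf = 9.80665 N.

607.2 kgf

0.3770 psi × 6894.76 → 2599.32 Pa
24.66 ft² × 0.092903 → 2.29099 m²
F = P × A = 2599.32 Pa × 2.29099 m² = 5955.02 N
5955.02 N ÷ (9.80665 N/kgf) = 607.243 kgf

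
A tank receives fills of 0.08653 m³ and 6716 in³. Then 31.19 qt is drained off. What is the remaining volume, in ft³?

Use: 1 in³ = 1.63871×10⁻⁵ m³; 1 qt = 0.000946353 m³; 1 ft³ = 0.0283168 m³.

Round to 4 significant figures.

5.900 ft³

0.08653 m³ (already m³)
6716 in³ × 1.63871×10⁻⁵ → 0.110056 m³
31.19 qt × 0.000946353 → 0.0295168 m³
Result: 0.08653 + 0.110056 − 0.0295168 = 0.167069 m³
In ft³: 0.167069 / 0.0283168 = 5.9 ft³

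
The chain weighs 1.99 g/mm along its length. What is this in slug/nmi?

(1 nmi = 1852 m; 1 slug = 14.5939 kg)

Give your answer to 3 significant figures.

1.99 g/mm × 0.001 kg/g ÷ 0.001 m/mm = 1.99 kg/m
1.99 kg/m ÷ 14.5939 kg/slug × 1852 m/nmi = 252.536 slug/nmi

253 slug/nmi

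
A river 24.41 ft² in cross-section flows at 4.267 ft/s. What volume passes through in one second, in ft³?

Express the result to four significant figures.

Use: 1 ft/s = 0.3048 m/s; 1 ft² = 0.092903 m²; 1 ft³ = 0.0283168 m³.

104.2 ft³

4.267 ft/s × 0.3048 = 1.30058 m/s
24.41 ft² × 0.092903 = 2.26776 m²
V = v × A × t = 1.30058 m/s × 2.26776 m² × 1 s = 2.9494 m³
2.9494 m³ ÷ (0.0283168 m³/ft³) = 104.157 ft³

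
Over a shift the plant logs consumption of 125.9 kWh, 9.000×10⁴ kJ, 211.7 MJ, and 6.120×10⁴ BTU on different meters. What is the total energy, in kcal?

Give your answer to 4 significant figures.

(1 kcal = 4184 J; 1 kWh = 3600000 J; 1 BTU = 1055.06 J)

125.9 kWh × 3600000 = 4.5324×10⁸ J
9.000×10⁴ kJ × 1000 = 9×10⁷ J
211.7 MJ × 1000000 = 2.117×10⁸ J
6.120×10⁴ BTU × 1055.06 = 6.45697×10⁷ J
Total: 4.5324×10⁸ + 9×10⁷ + 2.117×10⁸ + 6.45697×10⁷ = 8.1951×10⁸ J
In kcal: 8.1951×10⁸ / 4184 = 195868 kcal

1.959×10⁵ kcal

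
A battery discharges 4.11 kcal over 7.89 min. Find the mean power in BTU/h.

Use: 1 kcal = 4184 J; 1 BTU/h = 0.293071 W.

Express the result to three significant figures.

4.11 kcal × 4184 = 17196.2 J
7.89 min × 60 = 473.4 s
P = E / t = 17196.2 J / 473.4 s = 36.3249 W
36.3249 W ÷ (0.293071 W/BTU/h) = 123.946 BTU/h

124 BTU/h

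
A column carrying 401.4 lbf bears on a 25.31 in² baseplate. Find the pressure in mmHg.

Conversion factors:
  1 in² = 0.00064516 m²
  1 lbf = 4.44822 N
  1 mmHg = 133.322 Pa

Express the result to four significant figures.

401.4 lbf × 4.44822 = 1785.52 N
25.31 in² × 0.00064516 = 0.016329 m²
P = F / A = 1785.52 N / 0.016329 m² = 109347 Pa
109347 Pa ÷ (133.322 Pa/mmHg) = 820.172 mmHg

820.2 mmHg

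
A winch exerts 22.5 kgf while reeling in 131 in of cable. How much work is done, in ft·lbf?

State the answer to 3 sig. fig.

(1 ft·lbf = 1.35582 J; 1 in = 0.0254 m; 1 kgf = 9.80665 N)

22.5 kgf × 9.80665 = 220.65 N
131 in × 0.0254 = 3.3274 m
W = F × d = 220.65 N × 3.3274 m = 734.191 J
734.191 J ÷ (1.35582 J/ft·lbf) = 541.511 ft·lbf

542 ft·lbf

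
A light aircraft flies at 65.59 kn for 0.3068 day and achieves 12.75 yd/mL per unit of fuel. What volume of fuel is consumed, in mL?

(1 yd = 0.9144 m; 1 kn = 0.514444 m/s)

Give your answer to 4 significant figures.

65.59 kn → 33.7424 m/s
0.3068 day → 26507.5 s
d = v × t = 33.7424 × 26507.5 = 894427 m
12.75 yd/mL → 1.16586×10⁷ m/m³
V = d / (distance per unit fuel) = 894427 / 1.16586×10⁷ = 0.0767182 m³
In mL: 0.0767182 / 10⁻⁶ = 76718.2 mL

7.672×10⁴ mL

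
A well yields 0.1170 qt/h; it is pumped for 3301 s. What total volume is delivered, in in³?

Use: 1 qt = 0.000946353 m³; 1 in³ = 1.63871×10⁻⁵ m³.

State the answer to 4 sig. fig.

0.1170 qt/h → 3.07565×10⁻⁸ m³/s
V = Q × t = 3.07565×10⁻⁸ × 3301 = 1.01527×10⁻⁴ m³
In in³: 1.01527×10⁻⁴ / 1.63871×10⁻⁵ = 6.19554 in³

6.196 in³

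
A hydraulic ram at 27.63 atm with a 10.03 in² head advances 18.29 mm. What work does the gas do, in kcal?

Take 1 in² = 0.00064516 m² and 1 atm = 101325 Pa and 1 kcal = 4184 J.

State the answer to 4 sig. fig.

0.07919 kcal

27.63 atm → 2.79961×10⁶ Pa
10.03 in² → 0.00647095 m²
F = P × A = 2.79961×10⁶ × 0.00647095 = 18116.1 N
18.29 mm → 0.01829 m
W = F × d = 18116.1 × 0.01829 = 331.343 J
In kcal: 331.343 / 4184 = 0.0791929 kcal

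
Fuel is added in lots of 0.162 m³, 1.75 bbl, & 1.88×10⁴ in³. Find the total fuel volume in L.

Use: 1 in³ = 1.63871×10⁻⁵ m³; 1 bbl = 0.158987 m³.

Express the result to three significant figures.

0.162 m³ (already m³)
1.75 bbl × 0.158987 = 0.278227 m³
1.88×10⁴ in³ × 1.63871×10⁻⁵ = 0.308077 m³
Combined: 0.162 + 0.278227 + 0.308077 = 0.748304 m³
In L: 0.748304 / 0.001 = 748.304 L

748 L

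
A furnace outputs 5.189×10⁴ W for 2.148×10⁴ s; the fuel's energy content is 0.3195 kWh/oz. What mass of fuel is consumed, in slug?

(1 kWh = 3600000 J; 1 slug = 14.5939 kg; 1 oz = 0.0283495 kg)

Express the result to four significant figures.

1.882 slug

E = P × t = 51890 × 21480 = 1.1146×10⁹ J
0.3195 kWh/oz → 4.05721×10⁷ J/kg
m = E / e_s = 1.1146×10⁹ / 4.05721×10⁷ = 27.4721 kg
In slug: 27.4721 / 14.5939 = 1.88244 slug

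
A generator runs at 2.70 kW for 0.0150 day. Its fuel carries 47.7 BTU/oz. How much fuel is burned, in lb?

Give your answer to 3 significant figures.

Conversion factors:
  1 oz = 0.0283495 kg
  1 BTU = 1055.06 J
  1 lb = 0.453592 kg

4.35 lb

2.70 kW → 2700 W
0.0150 day → 1296 s
E = P × t = 2700 × 1296 = 3.4992×10⁶ J
47.7 BTU/oz → 1.77521×10⁶ J/kg
m = E / e_s = 3.4992×10⁶ / 1.77521×10⁶ = 1.97115 kg
In lb: 1.97115 / 0.453592 = 4.34565 lb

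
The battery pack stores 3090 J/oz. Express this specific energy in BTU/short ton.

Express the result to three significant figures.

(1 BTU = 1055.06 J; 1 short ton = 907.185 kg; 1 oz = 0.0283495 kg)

3090 J/oz ÷ 0.0283495 kg/oz = 108997 J/kg
108997 J/kg ÷ 1055.06 J/BTU × 907.185 kg/short ton = 93720.2 BTU/short ton

9.37×10⁴ BTU/short ton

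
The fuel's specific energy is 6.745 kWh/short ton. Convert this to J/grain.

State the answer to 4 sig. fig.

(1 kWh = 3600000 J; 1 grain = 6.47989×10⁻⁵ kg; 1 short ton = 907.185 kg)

1.734 J/grain

6.745 kWh/short ton × 3600000 J/kWh ÷ 907.185 kg/short ton = 26766.3 J/kg
26766.3 J/kg × 6.47989×10⁻⁵ kg/grain = 1.73443 J/grain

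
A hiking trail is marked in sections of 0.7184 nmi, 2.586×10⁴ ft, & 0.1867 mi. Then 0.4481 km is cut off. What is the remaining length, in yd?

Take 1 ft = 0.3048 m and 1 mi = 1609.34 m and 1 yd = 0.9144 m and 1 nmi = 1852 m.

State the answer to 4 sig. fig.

0.7184 nmi × 1852 → 1330.48 m
2.586×10⁴ ft × 0.3048 → 7882.13 m
0.1867 mi × 1609.34 → 300.464 m
0.4481 km × 1000 → 448.1 m
Result: 1330.48 + 7882.13 + 300.464 − 448.1 = 9064.97 m
In yd: 9064.97 / 0.9144 = 9913.57 yd

9914 yd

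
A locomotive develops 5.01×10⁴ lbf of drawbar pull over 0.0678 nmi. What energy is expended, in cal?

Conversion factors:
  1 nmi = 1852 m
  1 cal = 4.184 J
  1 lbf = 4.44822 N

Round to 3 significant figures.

6.69×10⁶ cal

5.01×10⁴ lbf × 4.44822 = 222856 N
0.0678 nmi × 1852 = 125.566 m
W = F × d = 222856 N × 125.566 m = 2.79831×10⁷ J
2.79831×10⁷ J ÷ (4.184 J/cal) = 6.68812×10⁶ cal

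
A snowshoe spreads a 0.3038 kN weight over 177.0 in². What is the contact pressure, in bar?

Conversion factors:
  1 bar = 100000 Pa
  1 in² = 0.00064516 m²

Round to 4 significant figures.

0.3038 kN × 1000 = 303.8 N
177.0 in² × 0.00064516 = 0.114193 m²
P = F / A = 303.8 N / 0.114193 m² = 2660.41 Pa
2660.41 Pa ÷ (100000 Pa/bar) = 0.0266041 bar

0.02660 bar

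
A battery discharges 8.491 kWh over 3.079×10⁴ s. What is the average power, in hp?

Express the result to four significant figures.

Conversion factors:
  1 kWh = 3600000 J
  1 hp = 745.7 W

8.491 kWh × 3600000 = 3.05676×10⁷ J
P = E / t = 3.05676×10⁷ J / 30790 s = 992.777 W
992.777 W ÷ (745.7 W/hp) = 1.33134 hp

1.331 hp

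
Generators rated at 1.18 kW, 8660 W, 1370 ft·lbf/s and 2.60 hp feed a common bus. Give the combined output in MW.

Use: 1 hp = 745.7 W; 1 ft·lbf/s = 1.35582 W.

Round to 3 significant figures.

1.18 kW × 1000 = 1180 W
8660 W (already W)
1370 ft·lbf/s × 1.35582 = 1857.47 W
2.60 hp × 745.7 = 1938.82 W
Total: 1180 + 8660 + 1857.47 + 1938.82 = 13636.3 W
In MW: 13636.3 / 1000000 = 0.0136363 MW

0.0136 MW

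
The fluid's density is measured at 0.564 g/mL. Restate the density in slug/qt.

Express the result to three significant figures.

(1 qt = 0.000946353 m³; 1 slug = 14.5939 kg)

0.564 g/mL × 0.001 kg/g ÷ 10⁻⁶ m³/mL = 564 kg/m³
564 kg/m³ ÷ 14.5939 kg/slug × 0.000946353 m³/qt = 0.036573 slug/qt

0.0366 slug/qt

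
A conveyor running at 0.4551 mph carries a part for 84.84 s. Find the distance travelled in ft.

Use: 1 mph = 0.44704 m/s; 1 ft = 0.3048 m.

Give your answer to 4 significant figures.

0.4551 mph × 0.44704 = 0.203448 m/s
d = v × t = 0.203448 m/s × 84.84 s = 17.2605 m
17.2605 m ÷ (0.3048 m/ft) = 56.6289 ft

56.63 ft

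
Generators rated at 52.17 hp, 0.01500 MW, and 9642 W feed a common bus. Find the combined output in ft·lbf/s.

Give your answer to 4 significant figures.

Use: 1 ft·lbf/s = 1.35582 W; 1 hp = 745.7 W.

52.17 hp × 745.7 = 38903.2 W
0.01500 MW × 1000000 = 15000 W
9642 W (already W)
Combined: 38903.2 + 15000 + 9642 = 63545.2 W
In ft·lbf/s: 63545.2 / 1.35582 = 46868.5 ft·lbf/s

4.687×10⁴ ft·lbf/s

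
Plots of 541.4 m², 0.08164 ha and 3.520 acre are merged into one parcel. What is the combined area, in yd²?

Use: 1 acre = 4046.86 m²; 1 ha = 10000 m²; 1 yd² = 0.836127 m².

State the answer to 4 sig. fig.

541.4 m² (already m²)
0.08164 ha × 10000 = 816.4 m²
3.520 acre × 4046.86 = 14244.9 m²
Combined: 541.4 + 816.4 + 14244.9 = 15602.7 m²
In yd²: 15602.7 / 0.836127 = 18660.7 yd²

1.866×10⁴ yd²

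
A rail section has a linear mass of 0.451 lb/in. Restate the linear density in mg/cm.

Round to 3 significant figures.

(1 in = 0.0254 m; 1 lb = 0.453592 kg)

8.05×10⁴ mg/cm

0.451 lb/in × 0.453592 kg/lb ÷ 0.0254 m/in = 8.05394 kg/m
8.05394 kg/m ÷ 10⁻⁶ kg/mg × 0.01 m/cm = 80539.4 mg/cm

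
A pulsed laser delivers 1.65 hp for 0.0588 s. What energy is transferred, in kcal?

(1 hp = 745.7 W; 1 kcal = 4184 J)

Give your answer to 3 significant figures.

1.65 hp × 745.7 → 1230.4 W
E = P × t = 1230.4 W × 0.0588 s = 72.3475 J
72.3475 J ÷ (4184 J/kcal) = 0.0172915 kcal

0.0173 kcal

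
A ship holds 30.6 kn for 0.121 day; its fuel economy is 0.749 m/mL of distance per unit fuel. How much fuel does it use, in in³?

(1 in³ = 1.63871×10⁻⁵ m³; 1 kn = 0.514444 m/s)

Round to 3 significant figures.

1.34×10⁴ in³

30.6 kn → 15.742 m/s
0.121 day → 10454.4 s
d = v × t = 15.742 × 10454.4 = 164573 m
0.749 m/mL → 749000 m/m³
V = d / (distance per unit fuel) = 164573 / 749000 = 0.219724 m³
In in³: 0.219724 / 1.63871×10⁻⁵ = 13408.4 in³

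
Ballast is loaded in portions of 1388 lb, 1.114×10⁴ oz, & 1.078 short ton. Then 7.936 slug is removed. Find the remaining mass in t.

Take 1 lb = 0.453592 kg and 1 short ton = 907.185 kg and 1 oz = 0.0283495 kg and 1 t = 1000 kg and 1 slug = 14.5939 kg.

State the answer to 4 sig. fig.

1.808 t

1388 lb × 0.453592 = 629.586 kg
1.114×10⁴ oz × 0.0283495 = 315.813 kg
1.078 short ton × 907.185 = 977.945 kg
7.936 slug × 14.5939 = 115.817 kg
Net: 629.586 + 315.813 + 977.945 − 115.817 = 1807.53 kg
In t: 1807.53 / 1000 = 1.80753 t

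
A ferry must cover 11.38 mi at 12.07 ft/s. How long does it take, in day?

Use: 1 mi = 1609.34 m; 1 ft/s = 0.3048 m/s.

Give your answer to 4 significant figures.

11.38 mi × 1609.34 = 18314.3 m
12.07 ft/s × 0.3048 = 3.67894 m/s
t = d / v = 18314.3 m / 3.67894 m/s = 4978.15 s
4978.15 s ÷ (86400 s/day) = 0.0576175 day

0.05762 day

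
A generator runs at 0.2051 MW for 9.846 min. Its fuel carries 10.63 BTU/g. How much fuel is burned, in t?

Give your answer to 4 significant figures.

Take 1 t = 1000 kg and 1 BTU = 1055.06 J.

0.01080 t

0.2051 MW → 205100 W
9.846 min → 590.76 s
E = P × t = 205100 × 590.76 = 1.21165×10⁸ J
10.63 BTU/g → 1.12153×10⁷ J/kg
m = E / e_s = 1.21165×10⁸ / 1.12153×10⁷ = 10.8035 kg
In t: 10.8035 / 1000 = 0.0108035 t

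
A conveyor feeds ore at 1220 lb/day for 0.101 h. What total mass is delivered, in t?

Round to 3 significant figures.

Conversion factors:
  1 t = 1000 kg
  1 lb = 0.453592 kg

1220 lb/day → 0.00640489 kg/s
0.101 h → 363.6 s
m = ṁ × t = 0.00640489 × 363.6 = 2.32882 kg
In t: 2.32882 / 1000 = 0.00232882 t

0.00233 t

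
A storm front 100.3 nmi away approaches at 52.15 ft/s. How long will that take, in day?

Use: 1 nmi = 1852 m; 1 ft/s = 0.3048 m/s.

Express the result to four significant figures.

0.1353 day

100.3 nmi × 1852 = 185756 m
52.15 ft/s × 0.3048 = 15.8953 m/s
t = d / v = 185756 m / 15.8953 m/s = 11686.2 s
11686.2 s ÷ (86400 s/day) = 0.135257 day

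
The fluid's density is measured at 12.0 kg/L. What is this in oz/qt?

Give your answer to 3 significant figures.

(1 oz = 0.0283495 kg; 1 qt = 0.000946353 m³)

12.0 kg/L ÷ 0.001 m³/L = 12000 kg/m³
12000 kg/m³ ÷ 0.0283495 kg/oz × 0.000946353 m³/qt = 400.58 oz/qt

401 oz/qt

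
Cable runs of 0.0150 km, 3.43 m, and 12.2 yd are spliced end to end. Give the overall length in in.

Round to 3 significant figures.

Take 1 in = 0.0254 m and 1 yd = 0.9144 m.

1160 in

0.0150 km × 1000 = 15 m
3.43 m (already m)
12.2 yd × 0.9144 = 11.1557 m
Sum: 15 + 3.43 + 11.1557 = 29.5857 m
In in: 29.5857 / 0.0254 = 1164.79 in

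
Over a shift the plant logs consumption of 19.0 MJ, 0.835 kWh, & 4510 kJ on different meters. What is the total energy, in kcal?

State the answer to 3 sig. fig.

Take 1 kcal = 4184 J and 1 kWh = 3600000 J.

19.0 MJ × 1000000 → 1.9×10⁷ J
0.835 kWh × 3600000 → 3.006×10⁶ J
4510 kJ × 1000 → 4.51×10⁶ J
Sum: 1.9×10⁷ + 3.006×10⁶ + 4.51×10⁶ = 2.6516×10⁷ J
In kcal: 2.6516×10⁷ / 4184 = 6337.48 kcal

6340 kcal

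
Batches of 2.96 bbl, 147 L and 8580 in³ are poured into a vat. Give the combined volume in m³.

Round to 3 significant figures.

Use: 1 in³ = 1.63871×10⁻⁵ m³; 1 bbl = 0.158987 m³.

0.758 m³

2.96 bbl × 0.158987 = 0.470602 m³
147 L × 0.001 = 0.147 m³
8580 in³ × 1.63871×10⁻⁵ = 0.140601 m³
Total: 0.470602 + 0.147 + 0.140601 = 0.758203 m³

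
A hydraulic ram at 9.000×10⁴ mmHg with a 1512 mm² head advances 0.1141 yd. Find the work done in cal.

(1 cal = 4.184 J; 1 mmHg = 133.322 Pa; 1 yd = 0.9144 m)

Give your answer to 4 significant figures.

9.000×10⁴ mmHg → 1.1999×10⁷ Pa
1512 mm² → 0.001512 m²
F = P × A = 1.1999×10⁷ × 0.001512 = 18142.5 N
0.1141 yd → 0.104333 m
W = F × d = 18142.5 × 0.104333 = 1892.86 J
In cal: 1892.86 / 4.184 = 452.404 cal

452.4 cal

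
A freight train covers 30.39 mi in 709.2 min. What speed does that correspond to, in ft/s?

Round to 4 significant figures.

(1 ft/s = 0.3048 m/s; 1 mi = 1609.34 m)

30.39 mi × 1609.34 → 48907.8 m
709.2 min × 60 → 42552 s
v = d / t = 48907.8 m / 42552 s = 1.14937 m/s
1.14937 m/s ÷ (0.3048 m/s/ft/s) = 3.7709 ft/s

3.771 ft/s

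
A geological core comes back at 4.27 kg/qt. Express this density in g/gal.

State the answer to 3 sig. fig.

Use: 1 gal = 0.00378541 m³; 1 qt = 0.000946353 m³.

4.27 kg/qt ÷ 0.000946353 m³/qt = 4512.06 kg/m³
4512.06 kg/m³ ÷ 0.001 kg/g × 0.00378541 m³/gal = 17080 g/gal

1.71×10⁴ g/gal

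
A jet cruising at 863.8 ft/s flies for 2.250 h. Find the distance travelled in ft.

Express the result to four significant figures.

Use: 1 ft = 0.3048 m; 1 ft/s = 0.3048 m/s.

863.8 ft/s × 0.3048 = 263.286 m/s
2.250 h × 3600 = 8100 s
d = v × t = 263.286 m/s × 8100 s = 2.13262×10⁶ m
2.13262×10⁶ m ÷ (0.3048 m/ft) = 6.99678×10⁶ ft

6.997×10⁶ ft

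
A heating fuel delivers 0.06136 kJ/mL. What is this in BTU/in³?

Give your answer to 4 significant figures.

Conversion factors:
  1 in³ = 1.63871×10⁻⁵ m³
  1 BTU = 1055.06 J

0.9530 BTU/in³

0.06136 kJ/mL × 1000 J/kJ ÷ 10⁻⁶ m³/mL = 6.136×10⁷ J/m³
6.136×10⁷ J/m³ ÷ 1055.06 J/BTU × 1.63871×10⁻⁵ m³/in³ = 0.953038 BTU/in³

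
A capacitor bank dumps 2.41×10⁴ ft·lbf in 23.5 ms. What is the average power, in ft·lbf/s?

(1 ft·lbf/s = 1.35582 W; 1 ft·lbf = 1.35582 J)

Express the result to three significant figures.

1.03×10⁶ ft·lbf/s

2.41×10⁴ ft·lbf × 1.35582 → 32675.3 J
23.5 ms × 0.001 → 0.0235 s
P = E / t = 32675.3 J / 0.0235 s = 1.39044×10⁶ W
1.39044×10⁶ W ÷ (1.35582 W/ft·lbf/s) = 1.02553×10⁶ ft·lbf/s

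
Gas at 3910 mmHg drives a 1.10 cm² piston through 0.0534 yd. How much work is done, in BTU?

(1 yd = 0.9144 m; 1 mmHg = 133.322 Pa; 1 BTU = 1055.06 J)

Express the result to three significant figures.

0.00265 BTU

3910 mmHg → 521289 Pa
1.10 cm² → 1.1×10⁻⁴ m²
F = P × A = 521289 × 1.1×10⁻⁴ = 57.3418 N
0.0534 yd → 0.048829 m
W = F × d = 57.3418 × 0.048829 = 2.79994 J
In BTU: 2.79994 / 1055.06 = 0.00265382 BTU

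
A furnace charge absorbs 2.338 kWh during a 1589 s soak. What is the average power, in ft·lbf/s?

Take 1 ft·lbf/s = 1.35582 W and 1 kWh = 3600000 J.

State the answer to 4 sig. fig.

3907 ft·lbf/s

2.338 kWh × 3600000 → 8.4168×10⁶ J
P = E / t = 8.4168×10⁶ J / 1589 s = 5296.92 W
5296.92 W ÷ (1.35582 W/ft·lbf/s) = 3906.8 ft·lbf/s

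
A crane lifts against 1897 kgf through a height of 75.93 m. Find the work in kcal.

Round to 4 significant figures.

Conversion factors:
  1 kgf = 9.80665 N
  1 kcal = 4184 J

1897 kgf × 9.80665 → 18603.2 N
W = F × d = 18603.2 N × 75.93 m = 1.41254×10⁶ J
1.41254×10⁶ J ÷ (4184 J/kcal) = 337.605 kcal

337.6 kcal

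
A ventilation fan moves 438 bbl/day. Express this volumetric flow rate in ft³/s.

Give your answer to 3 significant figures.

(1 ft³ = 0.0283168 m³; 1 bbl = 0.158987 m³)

438 bbl/day × 0.158987 m³/bbl ÷ 86400 s/day = 8.05976×10⁻⁴ m³/s
8.05976×10⁻⁴ m³/s ÷ 0.0283168 m³/ft³ = 0.0284628 ft³/s

0.0285 ft³/s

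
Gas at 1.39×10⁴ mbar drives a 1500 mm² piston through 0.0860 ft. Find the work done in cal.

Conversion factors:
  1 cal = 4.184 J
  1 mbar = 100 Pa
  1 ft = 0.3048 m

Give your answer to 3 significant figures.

13.1 cal

1.39×10⁴ mbar → 1.39×10⁶ Pa
1500 mm² → 0.0015 m²
F = P × A = 1.39×10⁶ × 0.0015 = 2085 N
0.0860 ft → 0.0262128 m
W = F × d = 2085 × 0.0262128 = 54.6537 J
In cal: 54.6537 / 4.184 = 13.0625 cal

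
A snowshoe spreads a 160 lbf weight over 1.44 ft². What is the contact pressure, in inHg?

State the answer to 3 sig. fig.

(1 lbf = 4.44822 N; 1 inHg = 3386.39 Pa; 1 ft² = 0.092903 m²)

1.57 inHg

160 lbf × 4.44822 = 711.715 N
1.44 ft² × 0.092903 = 0.13378 m²
P = F / A = 711.715 N / 0.13378 m² = 5320.04 Pa
5320.04 Pa ÷ (3386.39 Pa/inHg) = 1.57101 inHg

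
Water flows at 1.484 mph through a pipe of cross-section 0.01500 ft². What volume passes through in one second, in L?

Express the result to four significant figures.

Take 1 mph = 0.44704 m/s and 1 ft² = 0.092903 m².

0.9245 L

1.484 mph × 0.44704 → 0.663407 m/s
0.01500 ft² × 0.092903 → 0.00139354 m²
V = v × A × t = 0.663407 m/s × 0.00139354 m² × 1 s = 9.24484×10⁻⁴ m³
9.24484×10⁻⁴ m³ ÷ (0.001 m³/L) = 0.924484 L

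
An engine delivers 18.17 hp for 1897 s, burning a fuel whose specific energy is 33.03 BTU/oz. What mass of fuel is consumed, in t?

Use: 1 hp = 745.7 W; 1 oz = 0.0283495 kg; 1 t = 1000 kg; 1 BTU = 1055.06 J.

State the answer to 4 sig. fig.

18.17 hp → 13549.4 W
E = P × t = 13549.4 × 1897 = 2.57032×10⁷ J
33.03 BTU/oz → 1.22925×10⁶ J/kg
m = E / e_s = 2.57032×10⁷ / 1.22925×10⁶ = 20.9097 kg
In t: 20.9097 / 1000 = 0.0209097 t

0.02091 t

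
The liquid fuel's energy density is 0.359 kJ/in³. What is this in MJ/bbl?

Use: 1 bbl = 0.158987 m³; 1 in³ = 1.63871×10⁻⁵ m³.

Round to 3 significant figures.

3.48 MJ/bbl

0.359 kJ/in³ × 1000 J/kJ ÷ 1.63871×10⁻⁵ m³/in³ = 2.19075×10⁷ J/m³
2.19075×10⁷ J/m³ ÷ 1000000 J/MJ × 0.158987 m³/bbl = 3.48301 MJ/bbl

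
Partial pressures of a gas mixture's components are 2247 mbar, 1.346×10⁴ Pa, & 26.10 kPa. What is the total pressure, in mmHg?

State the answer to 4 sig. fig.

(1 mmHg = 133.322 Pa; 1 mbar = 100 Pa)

2247 mbar × 100 → 224700 Pa
1.346×10⁴ Pa (already Pa)
26.10 kPa × 1000 → 26100 Pa
Combined: 224700 + 13460 + 26100 = 264260 Pa
In mmHg: 264260 / 133.322 = 1982.12 mmHg

1982 mmHg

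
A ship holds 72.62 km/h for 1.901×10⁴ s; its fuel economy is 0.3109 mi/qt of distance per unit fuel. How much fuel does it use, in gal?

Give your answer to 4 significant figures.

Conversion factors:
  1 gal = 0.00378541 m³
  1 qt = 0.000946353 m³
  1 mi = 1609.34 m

191.6 gal

72.62 km/h → 20.1722 m/s
d = v × t = 20.1722 × 19010 = 383474 m
0.3109 mi/qt → 528707 m/m³
V = d / (distance per unit fuel) = 383474 / 528707 = 0.725305 m³
In gal: 0.725305 / 0.00378541 = 191.605 gal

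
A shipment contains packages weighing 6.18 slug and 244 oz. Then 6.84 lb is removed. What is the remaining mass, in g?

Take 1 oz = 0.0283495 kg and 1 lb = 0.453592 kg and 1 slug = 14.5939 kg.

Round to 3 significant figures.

6.18 slug × 14.5939 = 90.1903 kg
244 oz × 0.0283495 = 6.91728 kg
6.84 lb × 0.453592 = 3.10257 kg
Sum: 90.1903 + 6.91728 − 3.10257 = 94.005 kg
In g: 94.005 / 0.001 = 94005 g

9.40×10⁴ g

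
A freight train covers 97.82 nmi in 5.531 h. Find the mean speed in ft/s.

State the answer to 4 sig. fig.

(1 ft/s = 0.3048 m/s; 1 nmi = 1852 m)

97.82 nmi × 1852 = 181163 m
5.531 h × 3600 = 19911.6 s
v = d / t = 181163 m / 19911.6 s = 9.09836 m/s
9.09836 m/s ÷ (0.3048 m/s/ft/s) = 29.8503 ft/s

29.85 ft/s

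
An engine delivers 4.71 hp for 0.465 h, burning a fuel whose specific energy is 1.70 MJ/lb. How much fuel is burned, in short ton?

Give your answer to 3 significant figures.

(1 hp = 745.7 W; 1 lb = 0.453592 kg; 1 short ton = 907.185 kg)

0.00173 short ton

4.71 hp → 3512.25 W
0.465 h → 1674 s
E = P × t = 3512.25 × 1674 = 5.87951×10⁶ J
1.70 MJ/lb → 3.74786×10⁶ J/kg
m = E / e_s = 5.87951×10⁶ / 3.74786×10⁶ = 1.56876 kg
In short ton: 1.56876 / 907.185 = 0.00172926 short ton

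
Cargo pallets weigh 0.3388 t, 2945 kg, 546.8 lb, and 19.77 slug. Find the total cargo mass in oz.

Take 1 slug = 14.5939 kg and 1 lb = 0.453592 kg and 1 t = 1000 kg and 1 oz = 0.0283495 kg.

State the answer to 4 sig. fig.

0.3388 t × 1000 → 338.8 kg
2945 kg (already kg)
546.8 lb × 0.453592 → 248.024 kg
19.77 slug × 14.5939 → 288.521 kg
Total: 338.8 + 2945 + 248.024 + 288.521 = 3820.34 kg
In oz: 3820.34 / 0.0283495 = 134759 oz

1.348×10⁵ oz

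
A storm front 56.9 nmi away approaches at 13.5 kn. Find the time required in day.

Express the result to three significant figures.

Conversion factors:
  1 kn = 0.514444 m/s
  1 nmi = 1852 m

0.176 day

56.9 nmi × 1852 → 105379 m
13.5 kn × 0.514444 → 6.94499 m/s
t = d / v = 105379 m / 6.94499 m/s = 15173.4 s
15173.4 s ÷ (86400 s/day) = 0.175618 day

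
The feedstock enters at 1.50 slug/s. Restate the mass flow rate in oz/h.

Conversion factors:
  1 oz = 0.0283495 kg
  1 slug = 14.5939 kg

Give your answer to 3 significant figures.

1.50 slug/s × 14.5939 kg/slug = 21.8908 kg/s
21.8908 kg/s ÷ 0.0283495 kg/oz × 3600 s/h = 2.77983×10⁶ oz/h

2.78×10⁶ oz/h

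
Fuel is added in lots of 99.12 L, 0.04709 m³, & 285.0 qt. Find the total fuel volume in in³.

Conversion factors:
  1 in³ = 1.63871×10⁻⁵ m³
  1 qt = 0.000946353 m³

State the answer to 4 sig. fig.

2.538×10⁴ in³

99.12 L × 0.001 = 0.09912 m³
0.04709 m³ (already m³)
285.0 qt × 0.000946353 = 0.269711 m³
Sum: 0.09912 + 0.04709 + 0.269711 = 0.415921 m³
In in³: 0.415921 / 1.63871×10⁻⁵ = 25381 in³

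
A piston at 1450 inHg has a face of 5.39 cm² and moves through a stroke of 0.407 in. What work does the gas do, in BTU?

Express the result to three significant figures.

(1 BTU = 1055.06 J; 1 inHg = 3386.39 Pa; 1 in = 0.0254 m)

0.0259 BTU

1450 inHg → 4.91027×10⁶ Pa
5.39 cm² → 5.39×10⁻⁴ m²
F = P × A = 4.91027×10⁶ × 5.39×10⁻⁴ = 2646.64 N
0.407 in → 0.0103378 m
W = F × d = 2646.64 × 0.0103378 = 27.3604 J
In BTU: 27.3604 / 1055.06 = 0.0259326 BTU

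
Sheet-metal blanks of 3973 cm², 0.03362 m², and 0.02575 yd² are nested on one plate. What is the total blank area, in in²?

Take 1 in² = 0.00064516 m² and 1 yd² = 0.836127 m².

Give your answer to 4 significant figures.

701.3 in²

3973 cm² × 0.0001 = 0.3973 m²
0.03362 m² (already m²)
0.02575 yd² × 0.836127 = 0.0215303 m²
Total: 0.3973 + 0.03362 + 0.0215303 = 0.45245 m²
In in²: 0.45245 / 0.00064516 = 701.299 in²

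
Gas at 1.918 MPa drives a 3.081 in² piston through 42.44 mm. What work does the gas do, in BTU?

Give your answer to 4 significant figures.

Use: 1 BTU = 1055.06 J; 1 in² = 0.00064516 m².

0.1534 BTU

1.918 MPa → 1.918×10⁶ Pa
3.081 in² → 0.00198774 m²
F = P × A = 1.918×10⁶ × 0.00198774 = 3812.49 N
42.44 mm → 0.04244 m
W = F × d = 3812.49 × 0.04244 = 161.802 J
In BTU: 161.802 / 1055.06 = 0.153358 BTU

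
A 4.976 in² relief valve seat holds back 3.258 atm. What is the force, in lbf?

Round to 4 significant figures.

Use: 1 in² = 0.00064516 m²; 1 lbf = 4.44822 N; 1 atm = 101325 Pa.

3.258 atm × 101325 = 330117 Pa
4.976 in² × 0.00064516 = 0.00321032 m²
F = P × A = 330117 Pa × 0.00321032 m² = 1059.78 N
1059.78 N ÷ (4.44822 N/lbf) = 238.248 lbf

238.2 lbf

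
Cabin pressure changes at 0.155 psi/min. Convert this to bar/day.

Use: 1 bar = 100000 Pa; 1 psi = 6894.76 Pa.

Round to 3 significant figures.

15.4 bar/day

0.155 psi/min × 6894.76 Pa/psi ÷ 60 s/min = 17.8115 Pa/s
17.8115 Pa/s ÷ 100000 Pa/bar × 86400 s/day = 15.3891 bar/day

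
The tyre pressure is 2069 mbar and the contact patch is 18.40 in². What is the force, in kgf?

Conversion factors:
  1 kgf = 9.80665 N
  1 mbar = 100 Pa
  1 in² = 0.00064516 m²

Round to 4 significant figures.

250.5 kgf

2069 mbar × 100 → 206900 Pa
18.40 in² × 0.00064516 → 0.0118709 m²
F = P × A = 206900 Pa × 0.0118709 m² = 2456.09 N
2456.09 N ÷ (9.80665 N/kgf) = 250.451 kgf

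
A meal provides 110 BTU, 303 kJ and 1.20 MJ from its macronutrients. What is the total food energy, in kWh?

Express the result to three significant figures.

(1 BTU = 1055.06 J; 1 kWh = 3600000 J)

0.450 kWh

110 BTU × 1055.06 = 116057 J
303 kJ × 1000 = 303000 J
1.20 MJ × 1000000 = 1.2×10⁶ J
Total: 116057 + 303000 + 1.2×10⁶ = 1.61906×10⁶ J
In kWh: 1.61906×10⁶ / 3600000 = 0.449739 kWh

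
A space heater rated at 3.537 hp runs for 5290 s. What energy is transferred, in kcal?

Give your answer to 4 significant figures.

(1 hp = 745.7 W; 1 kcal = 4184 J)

3335 kcal

3.537 hp × 745.7 = 2637.54 W
E = P × t = 2637.54 W × 5290 s = 1.39526×10⁷ J
1.39526×10⁷ J ÷ (4184 J/kcal) = 3334.75 kcal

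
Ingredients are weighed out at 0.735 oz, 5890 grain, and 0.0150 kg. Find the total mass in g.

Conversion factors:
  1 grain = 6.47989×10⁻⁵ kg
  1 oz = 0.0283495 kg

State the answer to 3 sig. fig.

0.735 oz × 0.0283495 = 0.0208369 kg
5890 grain × 6.47989×10⁻⁵ = 0.381666 kg
0.0150 kg (already kg)
Sum: 0.0208369 + 0.381666 + 0.015 = 0.417503 kg
In g: 0.417503 / 0.001 = 417.503 g

418 g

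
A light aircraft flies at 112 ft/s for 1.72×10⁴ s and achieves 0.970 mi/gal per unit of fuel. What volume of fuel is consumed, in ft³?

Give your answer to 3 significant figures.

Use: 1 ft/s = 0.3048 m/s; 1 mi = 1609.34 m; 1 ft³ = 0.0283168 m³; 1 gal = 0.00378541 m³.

112 ft/s → 34.1376 m/s
d = v × t = 34.1376 × 17200 = 587167 m
0.970 mi/gal → 412389 m/m³
V = d / (distance per unit fuel) = 587167 / 412389 = 1.42382 m³
In ft³: 1.42382 / 0.0283168 = 50.2818 ft³

50.3 ft³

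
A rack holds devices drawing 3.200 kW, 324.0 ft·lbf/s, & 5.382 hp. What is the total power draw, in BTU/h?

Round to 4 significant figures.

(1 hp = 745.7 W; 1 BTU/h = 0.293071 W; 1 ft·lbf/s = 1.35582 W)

2.611×10⁴ BTU/h

3.200 kW × 1000 → 3200 W
324.0 ft·lbf/s × 1.35582 → 439.286 W
5.382 hp × 745.7 → 4013.36 W
Total: 3200 + 439.286 + 4013.36 = 7652.65 W
In BTU/h: 7652.65 / 0.293071 = 26111.9 BTU/h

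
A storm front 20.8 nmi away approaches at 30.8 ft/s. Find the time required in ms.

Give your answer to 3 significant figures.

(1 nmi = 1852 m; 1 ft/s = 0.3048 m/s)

4.10×10⁶ ms

20.8 nmi × 1852 = 38521.6 m
30.8 ft/s × 0.3048 = 9.38784 m/s
t = d / v = 38521.6 m / 9.38784 m/s = 4103.35 s
4103.35 s ÷ (0.001 s/ms) = 4.10335×10⁶ ms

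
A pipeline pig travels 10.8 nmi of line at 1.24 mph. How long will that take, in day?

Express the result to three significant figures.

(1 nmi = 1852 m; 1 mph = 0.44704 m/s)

10.8 nmi × 1852 → 20001.6 m
1.24 mph × 0.44704 → 0.55433 m/s
t = d / v = 20001.6 m / 0.55433 m/s = 36082.5 s
36082.5 s ÷ (86400 s/day) = 0.417622 day

0.418 day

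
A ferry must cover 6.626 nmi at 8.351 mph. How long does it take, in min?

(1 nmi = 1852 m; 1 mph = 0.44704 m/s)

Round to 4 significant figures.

54.78 min

6.626 nmi × 1852 = 12271.4 m
8.351 mph × 0.44704 = 3.73323 m/s
t = d / v = 12271.4 m / 3.73323 m/s = 3287.07 s
3287.07 s ÷ (60 s/min) = 54.7845 min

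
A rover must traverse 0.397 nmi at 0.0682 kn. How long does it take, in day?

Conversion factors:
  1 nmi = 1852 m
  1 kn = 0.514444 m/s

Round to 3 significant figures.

0.397 nmi × 1852 = 735.244 m
0.0682 kn × 0.514444 = 0.0350851 m/s
t = d / v = 735.244 m / 0.0350851 m/s = 20956 s
20956 s ÷ (86400 s/day) = 0.242546 day

0.243 day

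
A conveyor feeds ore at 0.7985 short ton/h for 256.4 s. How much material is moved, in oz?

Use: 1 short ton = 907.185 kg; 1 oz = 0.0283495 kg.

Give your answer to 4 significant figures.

1820 oz

0.7985 short ton/h → 0.201219 kg/s
m = ṁ × t = 0.201219 × 256.4 = 51.5926 kg
In oz: 51.5926 / 0.0283495 = 1819.88 oz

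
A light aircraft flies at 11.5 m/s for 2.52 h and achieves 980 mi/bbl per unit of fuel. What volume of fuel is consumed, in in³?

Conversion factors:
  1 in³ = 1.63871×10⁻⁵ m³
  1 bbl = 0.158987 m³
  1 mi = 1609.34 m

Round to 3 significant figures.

642 in³

2.52 h → 9072 s
d = v × t = 11.5 × 9072 = 104328 m
980 mi/bbl → 9.92001×10⁶ m/m³
V = d / (distance per unit fuel) = 104328 / 9.92001×10⁶ = 0.0105169 m³
In in³: 0.0105169 / 1.63871×10⁻⁵ = 641.779 in³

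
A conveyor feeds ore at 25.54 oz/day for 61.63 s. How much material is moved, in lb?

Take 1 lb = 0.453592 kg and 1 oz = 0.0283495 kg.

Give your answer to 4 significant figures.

0.001139 lb

25.54 oz/day → 8.38016×10⁻⁶ kg/s
m = ṁ × t = 8.38016×10⁻⁶ × 61.63 = 5.16469×10⁻⁴ kg
In lb: 5.16469×10⁻⁴ / 0.453592 = 0.00113862 lb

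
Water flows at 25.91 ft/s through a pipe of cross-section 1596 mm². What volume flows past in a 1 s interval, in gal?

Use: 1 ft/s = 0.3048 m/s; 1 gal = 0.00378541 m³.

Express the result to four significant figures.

25.91 ft/s × 0.3048 = 7.89737 m/s
1596 mm² × 10⁻⁶ = 0.001596 m²
V = v × A × t = 7.89737 m/s × 0.001596 m² × 1 s = 0.0126042 m³
0.0126042 m³ ÷ (0.00378541 m³/gal) = 3.32968 gal

3.330 gal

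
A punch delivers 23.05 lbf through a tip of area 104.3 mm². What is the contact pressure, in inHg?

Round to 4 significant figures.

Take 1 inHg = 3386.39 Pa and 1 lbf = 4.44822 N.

23.05 lbf × 4.44822 = 102.531 N
104.3 mm² × 10⁻⁶ = 1.043×10⁻⁴ m²
P = F / A = 102.531 N / 1.043×10⁻⁴ m² = 983039 Pa
983039 Pa ÷ (3386.39 Pa/inHg) = 290.291 inHg

290.3 inHg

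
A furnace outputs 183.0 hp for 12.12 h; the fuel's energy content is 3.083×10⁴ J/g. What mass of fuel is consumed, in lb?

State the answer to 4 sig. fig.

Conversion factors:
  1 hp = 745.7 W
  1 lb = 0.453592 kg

425.8 lb

183.0 hp → 136463 W
12.12 h → 43632 s
E = P × t = 136463 × 43632 = 5.95415×10⁹ J
3.083×10⁴ J/g → 3.083×10⁷ J/kg
m = E / e_s = 5.95415×10⁹ / 3.083×10⁷ = 193.128 kg
In lb: 193.128 / 0.453592 = 425.775 lb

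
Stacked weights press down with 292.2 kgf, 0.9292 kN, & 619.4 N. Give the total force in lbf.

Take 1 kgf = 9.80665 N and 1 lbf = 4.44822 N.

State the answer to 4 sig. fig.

992.3 lbf

292.2 kgf × 9.80665 = 2865.5 N
0.9292 kN × 1000 = 929.2 N
619.4 N (already N)
Total: 2865.5 + 929.2 + 619.4 = 4414.1 N
In lbf: 4414.1 / 4.44822 = 992.33 lbf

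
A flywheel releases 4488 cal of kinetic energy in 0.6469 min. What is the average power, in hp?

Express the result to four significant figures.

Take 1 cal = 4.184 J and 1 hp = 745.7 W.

0.6488 hp

4488 cal × 4.184 → 18777.8 J
0.6469 min × 60 → 38.814 s
P = E / t = 18777.8 J / 38.814 s = 483.789 W
483.789 W ÷ (745.7 W/hp) = 0.648772 hp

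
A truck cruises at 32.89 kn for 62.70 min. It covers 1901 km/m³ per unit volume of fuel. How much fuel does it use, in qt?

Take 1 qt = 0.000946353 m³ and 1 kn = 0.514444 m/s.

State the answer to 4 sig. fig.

35.38 qt

32.89 kn → 16.9201 m/s
62.70 min → 3762 s
d = v × t = 16.9201 × 3762 = 63653.4 m
1901 km/m³ → 1.901×10⁶ m/m³
V = d / (distance per unit fuel) = 63653.4 / 1.901×10⁶ = 0.0334842 m³
In qt: 0.0334842 / 0.000946353 = 35.3824 qt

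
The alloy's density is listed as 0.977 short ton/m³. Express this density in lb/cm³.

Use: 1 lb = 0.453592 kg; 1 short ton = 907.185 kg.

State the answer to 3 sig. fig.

0.977 short ton/m³ × 907.185 kg/short ton = 886.32 kg/m³
886.32 kg/m³ ÷ 0.453592 kg/lb × 10⁻⁶ m³/cm³ = 0.001954 lb/cm³

0.00195 lb/cm³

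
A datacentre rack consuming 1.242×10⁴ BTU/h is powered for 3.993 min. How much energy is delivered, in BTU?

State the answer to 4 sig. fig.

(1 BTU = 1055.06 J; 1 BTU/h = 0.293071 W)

826.5 BTU

1.242×10⁴ BTU/h × 0.293071 → 3639.94 W
3.993 min × 60 → 239.58 s
E = P × t = 3639.94 W × 239.58 s = 872057 J
872057 J ÷ (1055.06 J/BTU) = 826.547 BTU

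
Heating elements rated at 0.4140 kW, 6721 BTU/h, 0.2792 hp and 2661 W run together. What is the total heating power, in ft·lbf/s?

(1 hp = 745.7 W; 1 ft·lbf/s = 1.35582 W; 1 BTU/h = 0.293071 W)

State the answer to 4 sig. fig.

0.4140 kW × 1000 = 414 W
6721 BTU/h × 0.293071 = 1969.73 W
0.2792 hp × 745.7 = 208.199 W
2661 W (already W)
Combined: 414 + 1969.73 + 208.199 + 2661 = 5252.93 W
In ft·lbf/s: 5252.93 / 1.35582 = 3874.36 ft·lbf/s

3874 ft·lbf/s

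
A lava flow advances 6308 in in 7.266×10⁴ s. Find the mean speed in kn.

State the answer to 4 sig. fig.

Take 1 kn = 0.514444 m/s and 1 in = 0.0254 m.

6308 in × 0.0254 → 160.223 m
v = d / t = 160.223 m / 72660 s = 0.00220511 m/s
0.00220511 m/s ÷ (0.514444 m/s/kn) = 0.00428639 kn

0.004286 kn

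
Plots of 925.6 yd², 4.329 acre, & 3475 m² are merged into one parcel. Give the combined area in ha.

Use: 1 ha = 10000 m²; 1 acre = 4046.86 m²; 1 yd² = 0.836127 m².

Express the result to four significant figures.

925.6 yd² × 0.836127 = 773.919 m²
4.329 acre × 4046.86 = 17518.9 m²
3475 m² (already m²)
Combined: 773.919 + 17518.9 + 3475 = 21767.8 m²
In ha: 21767.8 / 10000 = 2.17678 ha

2.177 ha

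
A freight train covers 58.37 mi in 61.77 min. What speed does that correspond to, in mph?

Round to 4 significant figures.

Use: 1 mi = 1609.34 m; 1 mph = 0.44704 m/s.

58.37 mi × 1609.34 = 93937.2 m
61.77 min × 60 = 3706.2 s
v = d / t = 93937.2 m / 3706.2 s = 25.346 m/s
25.346 m/s ÷ (0.44704 m/s/mph) = 56.6974 mph

56.70 mph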